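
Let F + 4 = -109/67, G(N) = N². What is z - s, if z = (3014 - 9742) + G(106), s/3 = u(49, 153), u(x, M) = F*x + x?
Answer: 347606/67 ≈ 5188.1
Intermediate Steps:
F = -377/67 (F = -4 - 109/67 = -377/67 ≈ -5.6269)
u(x, M) = -310*x/67 (u(x, M) = -377*x/67 + x = -310*x/67)
s = -45570/67 (s = 3*(-310/67*49) = 3*(-15190/67) = -45570/67 ≈ -680.15)
z = 4508 (z = (3014 - 9742) + 106² = -6728 + 11236 = 4508)
z - s = 4508 - 1*(-45570/67) = 4508 + 45570/67 = 347606/67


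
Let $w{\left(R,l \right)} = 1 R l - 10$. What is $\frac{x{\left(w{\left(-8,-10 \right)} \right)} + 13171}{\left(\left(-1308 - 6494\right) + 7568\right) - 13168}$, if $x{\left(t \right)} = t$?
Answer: $- \frac{13241}{13402} \approx -0.98799$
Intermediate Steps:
$w{\left(R,l \right)} = -10 + R l$ ($w{\left(R,l \right)} = R l - 10 = -10 + R l$)
$\frac{x{\left(w{\left(-8,-10 \right)} \right)} + 13171}{\left(\left(-1308 - 6494\right) + 7568\right) - 13168} = \frac{\left(-10 - -80\right) + 13171}{\left(\left(-1308 - 6494\right) + 7568\right) - 13168} = \frac{\left(-10 + 80\right) + 13171}{\left(-7802 + 7568\right) - 13168} = \frac{70 + 13171}{-234 - 13168} = \frac{13241}{-13402} = 13241 \left(- \frac{1}{13402}\right) = - \frac{13241}{13402}$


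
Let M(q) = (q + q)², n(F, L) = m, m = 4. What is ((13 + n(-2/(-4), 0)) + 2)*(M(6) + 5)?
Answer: 2831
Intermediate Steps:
n(F, L) = 4
M(q) = 4*q² (M(q) = (2*q)² = 4*q²)
((13 + n(-2/(-4), 0)) + 2)*(M(6) + 5) = ((13 + 4) + 2)*(4*6² + 5) = (17 + 2)*(4*36 + 5) = 19*(144 + 5) = 19*149 = 2831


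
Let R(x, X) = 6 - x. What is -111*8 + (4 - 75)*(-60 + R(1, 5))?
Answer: 3017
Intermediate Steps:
-111*8 + (4 - 75)*(-60 + R(1, 5)) = -111*8 + (4 - 75)*(-60 + (6 - 1*1)) = -888 - 71*(-60 + (6 - 1)) = -888 - 71*(-60 + 5) = -888 - 71*(-55) = -888 + 3905 = 3017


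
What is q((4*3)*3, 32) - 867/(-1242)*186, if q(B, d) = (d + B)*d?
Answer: 159103/69 ≈ 2305.8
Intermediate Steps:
q(B, d) = d*(B + d) (q(B, d) = (B + d)*d = d*(B + d))
q((4*3)*3, 32) - 867/(-1242)*186 = 32*((4*3)*3 + 32) - 867/(-1242)*186 = 32*(12*3 + 32) - 867*(-1/1242)*186 = 32*(36 + 32) + (289/414)*186 = 32*68 + 8959/69 = 2176 + 8959/69 = 159103/69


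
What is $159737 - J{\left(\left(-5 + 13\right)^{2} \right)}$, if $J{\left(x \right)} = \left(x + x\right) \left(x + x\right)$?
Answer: $143353$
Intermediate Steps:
$J{\left(x \right)} = 4 x^{2}$ ($J{\left(x \right)} = 2 x 2 x = 4 x^{2}$)
$159737 - J{\left(\left(-5 + 13\right)^{2} \right)} = 159737 - 4 \left(\left(-5 + 13\right)^{2}\right)^{2} = 159737 - 4 \left(8^{2}\right)^{2} = 159737 - 4 \cdot 64^{2} = 159737 - 4 \cdot 4096 = 159737 - 16384 = 143353$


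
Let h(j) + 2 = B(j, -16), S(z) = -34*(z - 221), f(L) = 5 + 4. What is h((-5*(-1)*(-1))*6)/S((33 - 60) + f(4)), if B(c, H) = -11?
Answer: -13/8126 ≈ -0.0015998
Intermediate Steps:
f(L) = 9
S(z) = 7514 - 34*z (S(z) = -34*(-221 + z) = 7514 - 34*z)
h(j) = -13 (h(j) = -2 - 11 = -13)
h((-5*(-1)*(-1))*6)/S((33 - 60) + f(4)) = -13/(7514 - 34*((33 - 60) + 9)) = -13/(7514 - 34*(-27 + 9)) = -13/(7514 - 34*(-18)) = -13/(7514 + 612) = -13/8126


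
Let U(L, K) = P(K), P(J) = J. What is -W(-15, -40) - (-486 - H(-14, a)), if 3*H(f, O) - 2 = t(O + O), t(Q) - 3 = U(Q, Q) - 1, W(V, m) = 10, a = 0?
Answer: 1432/3 ≈ 477.33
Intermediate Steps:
U(L, K) = K
t(Q) = 2 + Q (t(Q) = 3 + (Q - 1) = 3 + (-1 + Q) = 2 + Q)
H(f, O) = 4/3 + 2*O/3 (H(f, O) = ⅔ + (2 + (O + O))/3 = ⅔ + (2 + 2*O)/3 = ⅔ + (⅔ + 2*O/3) = 4/3 + 2*O/3)
-W(-15, -40) - (-486 - H(-14, a)) = -1*10 - (-486 - (4/3 + (⅔)*0)) = -10 - (-486 - (4/3 + 0)) = -10 - (-486 - 1*4/3) = -10 - (-486 - 4/3) = -10 - 1*(-1462/3) = -10 + 1462/3 = 1432/3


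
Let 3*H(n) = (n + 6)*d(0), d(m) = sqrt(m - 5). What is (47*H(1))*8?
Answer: 2632*I*sqrt(5)/3 ≈ 1961.8*I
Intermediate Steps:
d(m) = sqrt(-5 + m)
H(n) = I*sqrt(5)*(6 + n)/3 (H(n) = ((n + 6)*sqrt(-5 + 0))/3 = ((6 + n)*sqrt(-5))/3 = ((6 + n)*(I*sqrt(5)))/3 = (I*sqrt(5)*(6 + n))/3 = I*sqrt(5)*(6 + n)/3)
(47*H(1))*8 = (47*(I*sqrt(5)*(6 + 1)/3))*8 = (47*((1/3)*I*sqrt(5)*7))*8 = (47*(7*I*sqrt(5)/3))*8 = (329*I*sqrt(5)/3)*8 = 2632*I*sqrt(5)/3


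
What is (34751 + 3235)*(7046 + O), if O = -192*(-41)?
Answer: 566675148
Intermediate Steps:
O = 7872
(34751 + 3235)*(7046 + O) = (34751 + 3235)*(7046 + 7872) = 37986*14918 = 566675148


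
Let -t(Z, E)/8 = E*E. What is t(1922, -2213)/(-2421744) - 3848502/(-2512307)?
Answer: 1924100749817/108645792918 ≈ 17.710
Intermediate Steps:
t(Z, E) = -8*E**2 (t(Z, E) = -8*E*E = -8*E**2)
t(1922, -2213)/(-2421744) - 3848502/(-2512307) = -8*(-2213)**2/(-2421744) - 3848502/(-2512307) = -8*4897369*(-1/2421744) - 3848502*(-1/2512307) = -39178952*(-1/2421744) + 549786/358901 = 4897369/302718 + 549786/358901 = 1924100749817/108645792918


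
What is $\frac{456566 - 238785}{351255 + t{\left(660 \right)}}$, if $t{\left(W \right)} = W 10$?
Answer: $\frac{217781}{357855} \approx 0.60857$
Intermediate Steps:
$t{\left(W \right)} = 10 W$
$\frac{456566 - 238785}{351255 + t{\left(660 \right)}} = \frac{456566 - 238785}{351255 + 10 \cdot 660} = \frac{217781}{351255 + 6600} = \frac{217781}{357855}$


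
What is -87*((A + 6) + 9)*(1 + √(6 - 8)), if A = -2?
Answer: -1131 - 1131*I*√2 ≈ -1131.0 - 1599.5*I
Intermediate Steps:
-87*((A + 6) + 9)*(1 + √(6 - 8)) = -87*((-2 + 6) + 9)*(1 + √(6 - 8)) = -87*(4 + 9)*(1 + √(-2)) = -1131*(1 + I*√2) = -87*(13 + 13*I*√2) = -1131 - 1131*I*√2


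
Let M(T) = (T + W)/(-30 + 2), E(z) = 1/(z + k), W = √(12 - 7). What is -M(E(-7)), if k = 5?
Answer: -1/56 + √5/28 ≈ 0.062002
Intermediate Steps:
W = √5 ≈ 2.2361
E(z) = 1/(5 + z) (E(z) = 1/(z + 5) = 1/(5 + z))
M(T) = -T/28 - √5/28 (M(T) = (T + √5)/(-30 + 2) = (T + √5)/(-28) = (T + √5)*(-1/28) = -T/28 - √5/28)
-M(E(-7)) = -(-1/(28*(5 - 7)) - √5/28) = -(-1/28/(-2) - √5/28) = -(-1/28*(-½) - √5/28) = -(1/56 - √5/28) = -1/56 + √5/28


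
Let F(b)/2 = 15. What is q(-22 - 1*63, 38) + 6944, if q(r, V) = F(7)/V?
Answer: 131951/19 ≈ 6944.8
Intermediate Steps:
F(b) = 30 (F(b) = 2*15 = 30)
q(r, V) = 30/V
q(-22 - 1*63, 38) + 6944 = 30/38 + 6944 = 30*(1/38) + 6944 = 15/19 + 6944 = 131951/19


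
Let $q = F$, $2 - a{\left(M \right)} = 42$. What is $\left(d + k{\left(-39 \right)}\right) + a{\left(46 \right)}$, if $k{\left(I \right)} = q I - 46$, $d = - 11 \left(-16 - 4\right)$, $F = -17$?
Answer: $797$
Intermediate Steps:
$a{\left(M \right)} = -40$ ($a{\left(M \right)} = 2 - 42 = -40$)
$q = -17$
$d = 220$ ($d = \left(-11\right) \left(-20\right) = 220$)
$k{\left(I \right)} = -46 - 17 I$ ($k{\left(I \right)} = - 17 I - 46 = -46 - 17 I$)
$\left(d + k{\left(-39 \right)}\right) + a{\left(46 \right)} = \left(220 - -617\right) - 40 = \left(220 + \left(-46 + 663\right)\right) - 40 = \left(220 + 617\right) - 40 = 837 - 40 = 797$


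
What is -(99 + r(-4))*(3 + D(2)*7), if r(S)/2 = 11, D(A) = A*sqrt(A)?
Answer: -363 - 1694*sqrt(2) ≈ -2758.7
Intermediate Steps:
D(A) = A**(3/2)
r(S) = 22 (r(S) = 2*11 = 22)
-(99 + r(-4))*(3 + D(2)*7) = -(99 + 22)*(3 + 2**(3/2)*7) = -121*(3 + (2*sqrt(2))*7) = -121*(3 + 14*sqrt(2)) = -(363 + 1694*sqrt(2)) = -363 - 1694*sqrt(2)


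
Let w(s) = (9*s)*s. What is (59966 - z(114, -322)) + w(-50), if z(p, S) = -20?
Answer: 82486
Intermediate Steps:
w(s) = 9*s**2
(59966 - z(114, -322)) + w(-50) = (59966 - 1*(-20)) + 9*(-50)**2 = (59966 + 20) + 9*2500 = 59986 + 22500 = 82486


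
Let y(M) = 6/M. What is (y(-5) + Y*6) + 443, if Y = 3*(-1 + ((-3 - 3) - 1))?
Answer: 1489/5 ≈ 297.80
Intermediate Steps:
Y = -24 (Y = 3*(-1 + (-6 - 1)) = 3*(-1 - 7) = 3*(-8) = -24)
(y(-5) + Y*6) + 443 = (6/(-5) - 24*6) + 443 = (6*(-⅕) - 144) + 443 = (-6/5 - 144) + 443 = -726/5 + 443 = 1489/5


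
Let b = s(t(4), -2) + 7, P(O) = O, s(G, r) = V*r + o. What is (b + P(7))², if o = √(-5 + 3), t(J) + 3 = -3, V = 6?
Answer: (2 + I*√2)² ≈ 2.0 + 5.6569*I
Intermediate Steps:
t(J) = -6 (t(J) = -3 - 3 = -6)
o = I*√2 (o = √(-2) = I*√2 ≈ 1.4142*I)
s(G, r) = 6*r + I*√2
b = -5 + I*√2 (b = (6*(-2) + I*√2) + 7 = (-12 + I*√2) + 7 = -5 + I*√2 ≈ -5.0 + 1.4142*I)
(b + P(7))² = ((-5 + I*√2) + 7)² = (2 + I*√2)²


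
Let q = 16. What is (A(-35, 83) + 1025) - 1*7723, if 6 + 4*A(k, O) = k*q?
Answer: -13679/2 ≈ -6839.5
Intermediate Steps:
A(k, O) = -3/2 + 4*k (A(k, O) = -3/2 + (k*16)/4 = -3/2 + (16*k)/4 = -3/2 + 4*k)
(A(-35, 83) + 1025) - 1*7723 = ((-3/2 + 4*(-35)) + 1025) - 1*7723 = ((-3/2 - 140) + 1025) - 7723 = (-283/2 + 1025) - 7723 = 1767/2 - 7723 = -13679/2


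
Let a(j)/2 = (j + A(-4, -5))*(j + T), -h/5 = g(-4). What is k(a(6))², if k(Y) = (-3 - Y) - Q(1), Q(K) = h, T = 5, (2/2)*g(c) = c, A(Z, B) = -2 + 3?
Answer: 31329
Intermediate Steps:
A(Z, B) = 1
g(c) = c
h = 20 (h = -5*(-4) = 20)
Q(K) = 20
a(j) = 2*(1 + j)*(5 + j) (a(j) = 2*((j + 1)*(j + 5)) = 2*((1 + j)*(5 + j)) = 2*(1 + j)*(5 + j))
k(Y) = -23 - Y (k(Y) = (-3 - Y) - 1*20 = (-3 - Y) - 20 = -23 - Y)
k(a(6))² = (-23 - (10 + 2*6² + 12*6))² = (-23 - (10 + 2*36 + 72))² = (-23 - (10 + 72 + 72))² = (-23 - 1*154)² = (-23 - 154)² = (-177)² = 31329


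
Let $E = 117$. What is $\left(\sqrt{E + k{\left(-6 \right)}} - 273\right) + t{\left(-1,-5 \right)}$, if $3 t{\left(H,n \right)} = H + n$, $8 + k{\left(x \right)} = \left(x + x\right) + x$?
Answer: $-275 + \sqrt{91} \approx -265.46$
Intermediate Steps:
$k{\left(x \right)} = -8 + 3 x$ ($k{\left(x \right)} = -8 + \left(\left(x + x\right) + x\right) = -8 + \left(2 x + x\right) = -8 + 3 x$)
$t{\left(H,n \right)} = \frac{H}{3} + \frac{n}{3}$ ($t{\left(H,n \right)} = \frac{H + n}{3} = \frac{H}{3} + \frac{n}{3}$)
$\left(\sqrt{E + k{\left(-6 \right)}} - 273\right) + t{\left(-1,-5 \right)} = \left(\sqrt{117 + \left(-8 + 3 \left(-6\right)\right)} - 273\right) + \left(\frac{1}{3} \left(-1\right) + \frac{1}{3} \left(-5\right)\right) = \left(\sqrt{117 - 26} - 273\right) - 2 = \left(\sqrt{91} - 273\right) - 2 = \left(-273 + \sqrt{91}\right) - 2 = -275 + \sqrt{91}$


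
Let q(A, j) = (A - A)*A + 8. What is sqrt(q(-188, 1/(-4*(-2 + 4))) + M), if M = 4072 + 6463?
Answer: sqrt(10543) ≈ 102.68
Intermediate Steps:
q(A, j) = 8 (q(A, j) = 0*A + 8 = 0 + 8 = 8)
M = 10535
sqrt(q(-188, 1/(-4*(-2 + 4))) + M) = sqrt(8 + 10535) = sqrt(10543)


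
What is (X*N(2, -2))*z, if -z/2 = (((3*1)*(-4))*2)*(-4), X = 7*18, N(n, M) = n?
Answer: -48384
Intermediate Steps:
X = 126
z = -192 (z = -2*((3*1)*(-4))*2*(-4) = -2*(3*(-4))*2*(-4) = -2*(-12*2)*(-4) = -(-48)*(-4) = -2*96 = -192)
(X*N(2, -2))*z = (126*2)*(-192) = 252*(-192) = -48384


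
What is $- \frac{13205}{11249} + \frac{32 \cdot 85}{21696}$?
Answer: $- \frac{7996825}{7626822} \approx -1.0485$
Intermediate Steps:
$- \frac{13205}{11249} + \frac{32 \cdot 85}{21696} = \left(-13205\right) \frac{1}{11249} + 2720 \cdot \frac{1}{21696} = - \frac{13205}{11249} + \frac{85}{678} = - \frac{7996825}{7626822}$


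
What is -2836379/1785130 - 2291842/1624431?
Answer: -8698737884809/2899820511030 ≈ -2.9998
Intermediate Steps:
-2836379/1785130 - 2291842/1624431 = -8698737884809/2899820511030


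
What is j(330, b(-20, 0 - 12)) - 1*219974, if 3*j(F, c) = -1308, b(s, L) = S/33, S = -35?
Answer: -220410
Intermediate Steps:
b(s, L) = -35/33
j(F, c) = -436 (j(F, c) = (⅓)*(-1308) = -436)
j(330, b(-20, 0 - 12)) - 1*219974 = -436 - 1*219974 = -436 - 219974 = -220410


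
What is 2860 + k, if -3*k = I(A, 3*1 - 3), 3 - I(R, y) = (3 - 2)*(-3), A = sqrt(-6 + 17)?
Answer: 2858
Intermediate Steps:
A = sqrt(11) ≈ 3.3166
I(R, y) = 6 (I(R, y) = 3 - (3 - 2)*(-3) = 3 - (-3) = 3 - 1*(-3) = 3 + 3 = 6)
k = -2 (k = -1/3*6 = -2)
2860 + k = 2860 - 2 = 2858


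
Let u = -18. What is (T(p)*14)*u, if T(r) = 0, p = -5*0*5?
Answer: 0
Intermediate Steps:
p = 0 (p = 0*5 = 0)
(T(p)*14)*u = (0*14)*(-18) = 0*(-18) = 0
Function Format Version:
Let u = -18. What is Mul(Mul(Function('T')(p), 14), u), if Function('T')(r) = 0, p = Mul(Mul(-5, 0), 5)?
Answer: 0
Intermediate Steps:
p = 0 (p = Mul(0, 5) = 0)
Mul(Mul(Function('T')(p), 14), u) = Mul(Mul(0, 14), -18) = Mul(0, -18) = 0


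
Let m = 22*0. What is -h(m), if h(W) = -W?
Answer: 0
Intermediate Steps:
m = 0
-h(m) = -(-1)*0 = -1*0 = 0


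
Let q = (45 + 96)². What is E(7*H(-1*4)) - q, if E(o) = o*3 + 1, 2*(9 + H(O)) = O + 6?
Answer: -20048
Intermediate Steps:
H(O) = -6 + O/2 (H(O) = -9 + (O + 6)/2 = -9 + (6 + O)/2 = -9 + (3 + O/2) = -6 + O/2)
E(o) = 1 + 3*o (E(o) = 3*o + 1 = 1 + 3*o)
q = 19881 (q = 141² = 19881)
E(7*H(-1*4)) - q = (1 + 3*(7*(-6 + (-1*4)/2))) - 1*19881 = (1 + 3*(7*(-6 + (½)*(-4)))) - 19881 = (1 + 3*(7*(-6 - 2))) - 19881 = (1 + 3*(7*(-8))) - 19881 = (1 + 3*(-56)) - 19881 = (1 - 168) - 19881 = -167 - 19881 = -20048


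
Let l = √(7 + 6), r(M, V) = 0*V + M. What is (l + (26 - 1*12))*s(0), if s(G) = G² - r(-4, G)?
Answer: 56 + 4*√13 ≈ 70.422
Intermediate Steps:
r(M, V) = M (r(M, V) = 0 + M = M)
l = √13 ≈ 3.6056
s(G) = 4 + G² (s(G) = G² - 1*(-4) = G² + 4 = 4 + G²)
(l + (26 - 1*12))*s(0) = (√13 + (26 - 1*12))*(4 + 0²) = (√13 + (26 - 12))*(4 + 0) = (√13 + 14)*4 = (14 + √13)*4 = 56 + 4*√13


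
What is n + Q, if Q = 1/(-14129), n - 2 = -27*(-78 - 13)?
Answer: 34743210/14129 ≈ 2459.0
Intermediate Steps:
n = 2459 (n = 2 - 27*(-78 - 13) = 2 - 27*(-91) = 2 + 2457 = 2459)
Q = -1/14129 ≈ -7.0776e-5
n + Q = 2459 - 1/14129 = 34743210/14129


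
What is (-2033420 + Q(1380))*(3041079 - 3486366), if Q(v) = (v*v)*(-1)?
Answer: 1753460054340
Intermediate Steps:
Q(v) = -v**2 (Q(v) = v**2*(-1) = -v**2)
(-2033420 + Q(1380))*(3041079 - 3486366) = (-2033420 - 1*1380**2)*(3041079 - 3486366) = (-2033420 - 1*1904400)*(-445287) = (-2033420 - 1904400)*(-445287) = -3937820*(-445287) = 1753460054340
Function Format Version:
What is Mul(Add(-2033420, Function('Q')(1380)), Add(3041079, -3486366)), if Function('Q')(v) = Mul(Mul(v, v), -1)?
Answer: 1753460054340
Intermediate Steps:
Function('Q')(v) = Mul(-1, Pow(v, 2)) (Function('Q')(v) = Mul(Pow(v, 2), -1) = Mul(-1, Pow(v, 2)))
Mul(Add(-2033420, Function('Q')(1380)), Add(3041079, -3486366)) = Mul(Add(-2033420, Mul(-1, Pow(1380, 2))), Add(3041079, -3486366)) = Mul(Add(-2033420, Mul(-1, 1904400)), -445287) = Mul(Add(-2033420, -1904400), -445287) = Mul(-3937820, -445287) = 1753460054340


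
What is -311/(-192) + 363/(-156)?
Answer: -1765/2496 ≈ -0.70713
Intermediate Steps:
-311/(-192) + 363/(-156) = -311*(-1/192) + 363*(-1/156) = 311/192 - 121/52 = -1765/2496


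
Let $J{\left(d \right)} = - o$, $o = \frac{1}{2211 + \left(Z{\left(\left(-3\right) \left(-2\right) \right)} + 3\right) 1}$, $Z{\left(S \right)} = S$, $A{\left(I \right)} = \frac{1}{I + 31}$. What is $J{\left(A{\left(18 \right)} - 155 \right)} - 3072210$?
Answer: $- \frac{6820306201}{2220} \approx -3.0722 \cdot 10^{6}$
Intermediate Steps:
$A{\left(I \right)} = \frac{1}{31 + I}$
$o = \frac{1}{2220}$ ($o = \frac{1}{2211 + \left(\left(-3\right) \left(-2\right) + 3\right) 1} = \frac{1}{2211 + \left(6 + 3\right) 1} = \frac{1}{2211 + 9 \cdot 1} = \frac{1}{2211 + 9} = \frac{1}{2220} \approx 0.00045045$)
$J{\left(d \right)} = - \frac{1}{2220}$ ($J{\left(d \right)} = \left(-1\right) \frac{1}{2220} = - \frac{1}{2220}$)
$J{\left(A{\left(18 \right)} - 155 \right)} - 3072210 = - \frac{1}{2220} - 3072210 = - \frac{6820306201}{2220}$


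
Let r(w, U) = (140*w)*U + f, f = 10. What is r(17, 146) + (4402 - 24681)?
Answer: 327211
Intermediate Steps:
r(w, U) = 10 + 140*U*w (r(w, U) = (140*w)*U + 10 = 140*U*w + 10 = 10 + 140*U*w)
r(17, 146) + (4402 - 24681) = (10 + 140*146*17) + (4402 - 24681) = (10 + 347480) - 20279 = 347490 - 20279 = 327211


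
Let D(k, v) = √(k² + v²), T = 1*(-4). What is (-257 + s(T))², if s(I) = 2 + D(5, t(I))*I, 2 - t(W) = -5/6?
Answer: 589981/9 + 340*√1189 ≈ 77277.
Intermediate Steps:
T = -4
t(W) = 17/6 (t(W) = 2 - (-5)/6 = 2 - 1*(-⅚) = 2 + ⅚ = 17/6)
s(I) = 2 + I*√1189/6 (s(I) = 2 + √(5² + (17/6)²)*I = 2 + √(25 + 289/36)*I = 2 + √(1189/36)*I = 2 + (√1189/6)*I = 2 + I*√1189/6)
(-257 + s(T))² = (-257 + (2 + (⅙)*(-4)*√1189))² = (-257 + (2 - 2*√1189/3))² = (-255 - 2*√1189/3)²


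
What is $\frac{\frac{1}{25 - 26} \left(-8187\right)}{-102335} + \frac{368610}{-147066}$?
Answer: $- \frac{6487622282}{2508333185} \approx -2.5864$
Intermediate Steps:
$\frac{\frac{1}{25 - 26} \left(-8187\right)}{-102335} + \frac{368610}{-147066} = \frac{1}{-1} \left(-8187\right) \left(- \frac{1}{102335}\right) + 368610 \left(- \frac{1}{147066}\right) = \left(-1\right) \left(-8187\right) \left(- \frac{1}{102335}\right) - \frac{61435}{24511} = 8187 \left(- \frac{1}{102335}\right) - \frac{61435}{24511} = - \frac{8187}{102335} - \frac{61435}{24511} = - \frac{6487622282}{2508333185}$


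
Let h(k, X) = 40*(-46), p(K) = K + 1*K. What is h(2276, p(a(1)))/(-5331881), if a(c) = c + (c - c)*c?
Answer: 1840/5331881 ≈ 0.00034509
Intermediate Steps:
a(c) = c (a(c) = c + 0*c = c + 0 = c)
p(K) = 2*K (p(K) = K + K = 2*K)
h(k, X) = -1840
h(2276, p(a(1)))/(-5331881) = -1840/(-5331881) = -1840*(-1/5331881) = 1840/5331881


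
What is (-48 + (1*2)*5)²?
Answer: 1444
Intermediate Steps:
(-48 + (1*2)*5)² = (-48 + 2*5)² = (-48 + 10)² = (-38)² = 1444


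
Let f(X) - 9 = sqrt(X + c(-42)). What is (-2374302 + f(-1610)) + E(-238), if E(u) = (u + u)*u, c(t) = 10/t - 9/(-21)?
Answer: -2261005 + I*sqrt(709926)/21 ≈ -2.261e+6 + 40.122*I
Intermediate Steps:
c(t) = 3/7 + 10/t (c(t) = 10/t - 9*(-1/21) = 10/t + 3/7 = 3/7 + 10/t)
E(u) = 2*u**2 (E(u) = (2*u)*u = 2*u**2)
f(X) = 9 + sqrt(4/21 + X) (f(X) = 9 + sqrt(X + (3/7 + 10/(-42))) = 9 + sqrt(X + (3/7 + 10*(-1/42))) = 9 + sqrt(X + (3/7 - 5/21)) = 9 + sqrt(X + 4/21) = 9 + sqrt(4/21 + X))
(-2374302 + f(-1610)) + E(-238) = (-2374302 + (9 + sqrt(84 + 441*(-1610))/21)) + 2*(-238)**2 = (-2374302 + (9 + sqrt(84 - 710010)/21)) + 2*56644 = (-2374302 + (9 + sqrt(-709926)/21)) + 113288 = (-2374302 + (9 + (I*sqrt(709926))/21)) + 113288 = (-2374302 + (9 + I*sqrt(709926)/21)) + 113288 = (-2374293 + I*sqrt(709926)/21) + 113288 = -2261005 + I*sqrt(709926)/21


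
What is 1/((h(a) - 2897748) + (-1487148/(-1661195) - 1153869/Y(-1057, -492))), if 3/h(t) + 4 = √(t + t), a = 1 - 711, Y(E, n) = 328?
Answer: -34358030184843786166713560/99681750664857395246625668281871 + 148442726397120800*I*√355/299045251994572185739877004845613 ≈ -3.4468e-7 + 9.3527e-15*I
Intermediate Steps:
a = -710
h(t) = 3/(-4 + √2*√t) (h(t) = 3/(-4 + √(t + t)) = 3/(-4 + √(2*t)) = 3/(-4 + √2*√t))
1/((h(a) - 2897748) + (-1487148/(-1661195) - 1153869/Y(-1057, -492))) = 1/((3/(-4 + √2*√(-710)) - 2897748) + (-1487148/(-1661195) - 1153869/328)) = 1/((3/(-4 + √2*(I*√710)) - 2897748) + (-1487148*(-1/1661195) - 1153869*1/328)) = 1/((3/(-4 + 2*I*√355) - 2897748) + (1487148/1661195 - 1153869/328)) = 1/((-2897748 + 3/(-4 + 2*I*√355)) - 1916313628911/544871960) = 1/(-1580817945974991/544871960 + 3/(-4 + 2*I*√355))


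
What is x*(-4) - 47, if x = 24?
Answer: -143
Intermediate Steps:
x*(-4) - 47 = 24*(-4) - 47 = -96 - 47 = -143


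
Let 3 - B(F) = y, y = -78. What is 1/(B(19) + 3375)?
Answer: 1/3456 ≈ 0.00028935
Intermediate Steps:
B(F) = 81 (B(F) = 3 - 1*(-78) = 3 + 78 = 81)
1/(B(19) + 3375) = 1/(81 + 3375) = 1/3456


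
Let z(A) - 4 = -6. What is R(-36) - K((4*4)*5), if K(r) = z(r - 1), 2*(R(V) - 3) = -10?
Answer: 0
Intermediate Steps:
z(A) = -2 (z(A) = 4 - 6 = -2)
R(V) = -2 (R(V) = 3 + (½)*(-10) = 3 - 5 = -2)
K(r) = -2
R(-36) - K((4*4)*5) = -2 - 1*(-2) = -2 + 2 = 0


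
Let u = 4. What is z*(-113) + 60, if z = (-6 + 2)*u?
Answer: 1868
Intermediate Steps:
z = -16 (z = (-6 + 2)*4 = -4*4 = -16)
z*(-113) + 60 = -16*(-113) + 60 = 1808 + 60 = 1868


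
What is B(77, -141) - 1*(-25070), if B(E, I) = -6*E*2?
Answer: 24146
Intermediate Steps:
B(E, I) = -12*E
B(77, -141) - 1*(-25070) = -12*77 - 1*(-25070) = -924 + 25070 = 24146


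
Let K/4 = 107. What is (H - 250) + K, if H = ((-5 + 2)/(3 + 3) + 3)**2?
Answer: 737/4 ≈ 184.25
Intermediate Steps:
K = 428 (K = 4*107 = 428)
H = 25/4 (H = (-3/6 + 3)**2 = (-3*1/6 + 3)**2 = (-1/2 + 3)**2 = (5/2)**2 = 25/4 ≈ 6.2500)
(H - 250) + K = (25/4 - 250) + 428 = -975/4 + 428 = 737/4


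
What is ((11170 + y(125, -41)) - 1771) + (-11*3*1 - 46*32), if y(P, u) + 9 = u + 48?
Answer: 7892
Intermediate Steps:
y(P, u) = 39 + u (y(P, u) = -9 + (u + 48) = -9 + (48 + u) = 39 + u)
((11170 + y(125, -41)) - 1771) + (-11*3*1 - 46*32) = ((11170 + (39 - 41)) - 1771) + (-11*3*1 - 46*32) = ((11170 - 2) - 1771) + (-33*1 - 1472) = (11168 - 1771) + (-33 - 1472) = 9397 - 1505 = 7892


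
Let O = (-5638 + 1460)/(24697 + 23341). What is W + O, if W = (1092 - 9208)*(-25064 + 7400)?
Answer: 3443388433367/24019 ≈ 1.4336e+8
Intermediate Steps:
O = -2089/24019 (O = -4178/48038 = -4178*1/48038 = -2089/24019 ≈ -0.086973)
W = 143361024 (W = -8116*(-17664) = 143361024)
W + O = 143361024 - 2089/24019 = 3443388433367/24019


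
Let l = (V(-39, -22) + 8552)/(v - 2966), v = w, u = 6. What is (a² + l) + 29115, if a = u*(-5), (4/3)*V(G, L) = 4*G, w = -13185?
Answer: 484763830/16151 ≈ 30014.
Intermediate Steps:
V(G, L) = 3*G (V(G, L) = 3*(4*G)/4 = 3*G)
v = -13185
a = -30 (a = 6*(-5) = -30)
l = -8435/16151 (l = (3*(-39) + 8552)/(-13185 - 2966) = (-117 + 8552)/(-16151) = 8435*(-1/16151) = -8435/16151 ≈ -0.52226)
(a² + l) + 29115 = ((-30)² - 8435/16151) + 29115 = (900 - 8435/16151) + 29115 = 14527465/16151 + 29115 = 484763830/16151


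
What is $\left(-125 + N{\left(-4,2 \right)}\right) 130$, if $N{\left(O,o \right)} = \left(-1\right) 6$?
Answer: $-17030$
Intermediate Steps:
$N{\left(O,o \right)} = -6$
$\left(-125 + N{\left(-4,2 \right)}\right) 130 = \left(-125 - 6\right) 130 = \left(-131\right) 130 = -17030$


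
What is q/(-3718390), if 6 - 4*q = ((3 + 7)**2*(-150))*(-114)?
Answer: 65769/572060 ≈ 0.11497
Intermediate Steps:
q = -854997/2 (q = 3/2 - (3 + 7)**2*(-150)*(-114)/4 = 3/2 - 10**2*(-150)*(-114)/4 = 3/2 - 100*(-150)*(-114)/4 = 3/2 - (-3750)*(-114) = 3/2 - 1/4*1710000 = 3/2 - 427500 = -854997/2 ≈ -4.2750e+5)
q/(-3718390) = -854997/2/(-3718390) = -854997/2*(-1/3718390) = 65769/572060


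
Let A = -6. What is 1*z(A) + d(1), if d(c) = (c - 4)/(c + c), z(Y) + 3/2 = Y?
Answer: -9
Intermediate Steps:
z(Y) = -3/2 + Y
d(c) = (-4 + c)/(2*c) (d(c) = (-4 + c)/((2*c)) = (-4 + c)*(1/(2*c)) = (-4 + c)/(2*c))
1*z(A) + d(1) = 1*(-3/2 - 6) + (½)*(-4 + 1)/1 = 1*(-15/2) + (½)*1*(-3) = -15/2 - 3/2 = -9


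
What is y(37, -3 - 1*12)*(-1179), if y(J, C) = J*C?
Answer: 654345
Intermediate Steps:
y(J, C) = C*J
y(37, -3 - 1*12)*(-1179) = ((-3 - 1*12)*37)*(-1179) = ((-3 - 12)*37)*(-1179) = -15*37*(-1179) = -555*(-1179) = 654345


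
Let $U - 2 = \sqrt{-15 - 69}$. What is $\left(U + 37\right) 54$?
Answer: $2106 + 108 i \sqrt{21} \approx 2106.0 + 494.92 i$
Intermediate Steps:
$U = 2 + 2 i \sqrt{21}$ ($U = 2 + \sqrt{-15 - 69} = 2 + \sqrt{-84} = 2 + 2 i \sqrt{21} \approx 2.0 + 9.1651 i$)
$\left(U + 37\right) 54 = \left(\left(2 + 2 i \sqrt{21}\right) + 37\right) 54 = \left(39 + 2 i \sqrt{21}\right) 54 = 2106 + 108 i \sqrt{21}$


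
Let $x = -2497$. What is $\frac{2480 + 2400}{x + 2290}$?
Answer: $- \frac{4880}{207} \approx -23.575$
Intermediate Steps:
$\frac{2480 + 2400}{x + 2290} = \frac{2480 + 2400}{-2497 + 2290} = \frac{4880}{-207} = 4880 \left(- \frac{1}{207}\right) = - \frac{4880}{207}$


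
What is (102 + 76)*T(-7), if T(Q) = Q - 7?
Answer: -2492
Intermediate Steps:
T(Q) = -7 + Q
(102 + 76)*T(-7) = (102 + 76)*(-7 - 7) = 178*(-14) = -2492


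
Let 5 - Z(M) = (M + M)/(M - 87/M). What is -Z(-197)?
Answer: -57996/19361 ≈ -2.9955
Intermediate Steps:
Z(M) = 5 - 2*M/(M - 87/M) (Z(M) = 5 - (M + M)/(M - 87/M) = 5 - 2*M/(M - 87/M))
-Z(-197) = -3*(-145 + (-197)²)/(-87 + (-197)²) = -3*(-145 + 38809)/(-87 + 38809) = -3*38664/38722 = -1*57996/19361 = -57996/19361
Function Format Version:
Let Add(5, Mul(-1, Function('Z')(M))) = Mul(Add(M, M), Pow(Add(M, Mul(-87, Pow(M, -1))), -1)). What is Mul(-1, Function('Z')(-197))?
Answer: Rational(-57996, 19361) ≈ -2.9955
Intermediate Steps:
Function('Z')(M) = Add(5, Mul(-2, M, Pow(Add(M, Mul(-87, Pow(M, -1))), -1))) (Function('Z')(M) = Add(5, Mul(-1, Mul(Add(M, M), Pow(Add(M, Mul(-87, Pow(M, -1))), -1)))) = Add(5, Mul(-1, Mul(Mul(2, M), Pow(Add(M, Mul(-87, Pow(M, -1))), -1)))) = Add(5, Mul(-1, Mul(2, M, Pow(Add(M, Mul(-87, Pow(M, -1))), -1)))) = Add(5, Mul(-2, M, Pow(Add(M, Mul(-87, Pow(M, -1))), -1))))
Mul(-1, Function('Z')(-197)) = Mul(-1, Mul(3, Pow(Add(-87, Pow(-197, 2)), -1), Add(-145, Pow(-197, 2)))) = Mul(-1, Mul(3, Pow(Add(-87, 38809), -1), Add(-145, 38809))) = Mul(-1, Mul(3, Pow(38722, -1), 38664)) = Mul(-1, Mul(3, Rational(1, 38722), 38664)) = Mul(-1, Rational(57996, 19361)) = Rational(-57996, 19361)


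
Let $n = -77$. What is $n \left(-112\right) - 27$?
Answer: $8597$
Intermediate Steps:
$n \left(-112\right) - 27 = \left(-77\right) \left(-112\right) - 27 = 8624 - 27 = 8597$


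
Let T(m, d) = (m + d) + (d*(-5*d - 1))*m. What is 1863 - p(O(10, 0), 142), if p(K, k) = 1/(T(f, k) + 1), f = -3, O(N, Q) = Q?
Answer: 564537437/303026 ≈ 1863.0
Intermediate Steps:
T(m, d) = d + m + d*m*(-1 - 5*d) (T(m, d) = (d + m) + (d*(-1 - 5*d))*m = (d + m) + d*m*(-1 - 5*d) = d + m + d*m*(-1 - 5*d))
p(K, k) = 1/(-2 + 4*k + 15*k²) (p(K, k) = 1/((k - 3 - 1*k*(-3) - 5*(-3)*k²) + 1) = 1/((k - 3 + 3*k + 15*k²) + 1) = 1/((-3 + 4*k + 15*k²) + 1) = 1/(-2 + 4*k + 15*k²))
1863 - p(O(10, 0), 142) = 1863 - 1/(-2 + 4*142 + 15*142²) = 1863 - 1/(-2 + 568 + 15*20164) = 1863 - 1/(-2 + 568 + 302460) = 1863 - 1/303026 = 564537437/303026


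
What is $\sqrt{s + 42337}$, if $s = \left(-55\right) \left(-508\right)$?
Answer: $\sqrt{70277} \approx 265.1$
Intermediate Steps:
$s = 27940$
$\sqrt{s + 42337} = \sqrt{27940 + 42337} = \sqrt{70277}$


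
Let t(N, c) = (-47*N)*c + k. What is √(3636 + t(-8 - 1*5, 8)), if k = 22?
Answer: √8546 ≈ 92.445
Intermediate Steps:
t(N, c) = 22 - 47*N*c (t(N, c) = (-47*N)*c + 22 = -47*N*c + 22 = 22 - 47*N*c)
√(3636 + t(-8 - 1*5, 8)) = √(3636 + (22 - 47*(-8 - 1*5)*8)) = √(3636 + (22 - 47*(-8 - 5)*8)) = √(3636 + (22 - 47*(-13)*8)) = √(3636 + (22 + 4888)) = √(3636 + 4910) = √8546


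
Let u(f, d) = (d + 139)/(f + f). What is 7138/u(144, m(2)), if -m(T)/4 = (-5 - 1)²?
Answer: -2055744/5 ≈ -4.1115e+5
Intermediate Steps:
m(T) = -144 (m(T) = -4*(-5 - 1)² = -4*(-6)² = -4*36 = -144)
u(f, d) = (139 + d)/(2*f) (u(f, d) = (139 + d)/((2*f)) = (139 + d)*(1/(2*f)) = (139 + d)/(2*f))
7138/u(144, m(2)) = 7138/(((½)*(139 - 144)/144)) = 7138/(((½)*(1/144)*(-5))) = 7138/(-5/288) = 7138*(-288/5) = -2055744/5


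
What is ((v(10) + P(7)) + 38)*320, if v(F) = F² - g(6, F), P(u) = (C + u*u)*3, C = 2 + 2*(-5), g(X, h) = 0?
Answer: 83520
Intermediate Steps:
C = -8 (C = 2 - 10 = -8)
P(u) = -24 + 3*u² (P(u) = (-8 + u*u)*3 = (-8 + u²)*3 = -24 + 3*u²)
v(F) = F² (v(F) = F² - 1*0 = F² + 0 = F²)
((v(10) + P(7)) + 38)*320 = ((10² + (-24 + 3*7²)) + 38)*320 = ((100 + (-24 + 3*49)) + 38)*320 = ((100 + (-24 + 147)) + 38)*320 = ((100 + 123) + 38)*320 = (223 + 38)*320 = 261*320 = 83520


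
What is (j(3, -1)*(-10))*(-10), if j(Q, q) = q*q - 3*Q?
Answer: -800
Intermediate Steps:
j(Q, q) = q² - 3*Q
(j(3, -1)*(-10))*(-10) = (((-1)² - 3*3)*(-10))*(-10) = ((1 - 9)*(-10))*(-10) = -8*(-10)*(-10) = 80*(-10) = -800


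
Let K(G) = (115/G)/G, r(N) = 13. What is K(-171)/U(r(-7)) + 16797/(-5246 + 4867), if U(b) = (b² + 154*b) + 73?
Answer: -1102165413203/24868768716 ≈ -44.319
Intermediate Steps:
U(b) = 73 + b² + 154*b
K(G) = 115/G²
K(-171)/U(r(-7)) + 16797/(-5246 + 4867) = (115/(-171)²)/(73 + 13² + 154*13) + 16797/(-5246 + 4867) = (115*(1/29241))/(73 + 169 + 2002) + 16797/(-379) = (115/29241)/2244 + 16797*(-1/379) = (115/29241)*(1/2244) - 16797/379 = 115/65616804 - 16797/379 = -1102165413203/24868768716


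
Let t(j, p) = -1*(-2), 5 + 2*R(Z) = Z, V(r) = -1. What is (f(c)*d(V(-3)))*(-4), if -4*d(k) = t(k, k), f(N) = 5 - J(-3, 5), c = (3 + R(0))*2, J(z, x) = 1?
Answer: 8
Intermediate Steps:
R(Z) = -5/2 + Z/2
c = 1 (c = (3 + (-5/2 + (½)*0))*2 = (3 + (-5/2 + 0))*2 = (3 - 5/2)*2 = (½)*2 = 1)
f(N) = 4 (f(N) = 5 - 1*1 = 5 - 1 = 4)
t(j, p) = 2
d(k) = -½ (d(k) = -¼*2 = -½)
(f(c)*d(V(-3)))*(-4) = (4*(-½))*(-4) = -2*(-4) = 8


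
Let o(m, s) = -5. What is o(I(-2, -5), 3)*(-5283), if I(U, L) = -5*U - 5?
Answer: 26415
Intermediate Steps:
I(U, L) = -5 - 5*U
o(I(-2, -5), 3)*(-5283) = -5*(-5283) = 26415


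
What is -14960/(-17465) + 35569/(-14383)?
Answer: -81208581/50239819 ≈ -1.6164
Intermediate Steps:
-14960/(-17465) + 35569/(-14383) = -14960*(-1/17465) + 35569*(-1/14383) = 2992/3493 - 35569/14383 = -81208581/50239819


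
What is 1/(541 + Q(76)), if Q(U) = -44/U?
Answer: 19/10268 ≈ 0.0018504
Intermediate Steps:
1/(541 + Q(76)) = 1/(541 - 44/76) = 1/(541 - 44*1/76) = 1/(541 - 11/19) = 1/(10268/19) = 19/10268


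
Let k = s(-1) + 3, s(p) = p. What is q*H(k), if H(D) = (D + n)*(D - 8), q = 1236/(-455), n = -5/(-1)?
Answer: 7416/65 ≈ 114.09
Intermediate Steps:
n = 5 (n = -5*(-1) = 5)
k = 2 (k = -1 + 3 = 2)
q = -1236/455 (q = 1236*(-1/455) = -1236/455 ≈ -2.7165)
H(D) = (-8 + D)*(5 + D) (H(D) = (D + 5)*(D - 8) = (5 + D)*(-8 + D) = (-8 + D)*(5 + D))
q*H(k) = -1236*(-40 + 2² - 3*2)/455 = -1236*(-40 + 4 - 6)/455 = -1236/455*(-42) = 7416/65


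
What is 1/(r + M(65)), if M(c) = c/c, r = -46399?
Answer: -1/46398 ≈ -2.1553e-5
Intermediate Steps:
M(c) = 1
1/(r + M(65)) = 1/(-46399 + 1) = 1/(-46398) = -1/46398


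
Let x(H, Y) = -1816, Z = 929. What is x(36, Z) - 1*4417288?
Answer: -4419104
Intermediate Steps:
x(36, Z) - 1*4417288 = -1816 - 1*4417288 = -1816 - 4417288 = -4419104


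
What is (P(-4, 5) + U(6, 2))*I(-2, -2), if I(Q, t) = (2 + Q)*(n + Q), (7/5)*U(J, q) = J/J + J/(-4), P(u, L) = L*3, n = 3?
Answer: 0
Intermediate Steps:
P(u, L) = 3*L
U(J, q) = 5/7 - 5*J/28 (U(J, q) = 5*(J/J + J/(-4))/7 = 5*(1 + J*(-¼))/7 = 5*(1 - J/4)/7 = 5/7 - 5*J/28)
I(Q, t) = (2 + Q)*(3 + Q)
(P(-4, 5) + U(6, 2))*I(-2, -2) = (3*5 + (5/7 - 5/28*6))*(6 + (-2)² + 5*(-2)) = (15 + (5/7 - 15/14))*(6 + 4 - 10) = (15 - 5/14)*0 = (205/14)*0 = 0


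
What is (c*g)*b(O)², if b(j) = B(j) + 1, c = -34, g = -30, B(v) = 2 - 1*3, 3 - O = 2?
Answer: 0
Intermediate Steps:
O = 1 (O = 3 - 1*2 = 3 - 2 = 1)
B(v) = -1 (B(v) = 2 - 3 = -1)
b(j) = 0 (b(j) = -1 + 1 = 0)
(c*g)*b(O)² = -34*(-30)*0² = 1020*0 = 0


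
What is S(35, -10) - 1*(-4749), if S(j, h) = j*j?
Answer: 5974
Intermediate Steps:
S(j, h) = j²
S(35, -10) - 1*(-4749) = 35² - 1*(-4749) = 1225 + 4749 = 5974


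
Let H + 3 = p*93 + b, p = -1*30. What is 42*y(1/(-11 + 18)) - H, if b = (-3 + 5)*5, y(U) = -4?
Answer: 2615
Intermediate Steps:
p = -30
b = 10 (b = 2*5 = 10)
H = -2783 (H = -3 + (-30*93 + 10) = -3 + (-2790 + 10) = -3 - 2780 = -2783)
42*y(1/(-11 + 18)) - H = 42*(-4) - 1*(-2783) = -168 + 2783 = 2615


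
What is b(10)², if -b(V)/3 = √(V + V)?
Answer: 180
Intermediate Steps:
b(V) = -3*√2*√V (b(V) = -3*√(V + V) = -3*√2*√V)
b(10)² = (-3*√2*√10)² = (-6*√5)² = 180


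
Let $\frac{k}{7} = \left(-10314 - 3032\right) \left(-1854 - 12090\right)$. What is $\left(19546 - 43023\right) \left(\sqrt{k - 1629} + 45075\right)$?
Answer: $-1058225775 - 23477 \sqrt{1302674739} \approx -1.9056 \cdot 10^{9}$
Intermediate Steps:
$k = 1302676368$ ($k = 7 \left(-10314 - 3032\right) \left(-1854 - 12090\right) = 7 \left(-10314 + \left(-5593 + 2561\right)\right) \left(-13944\right) = 7 \left(-10314 - 3032\right) \left(-13944\right) = 7 \left(\left(-13346\right) \left(-13944\right)\right) = 7 \cdot 186096624 = 1302676368$)
$\left(19546 - 43023\right) \left(\sqrt{k - 1629} + 45075\right) = \left(19546 - 43023\right) \left(\sqrt{1302676368 - 1629} + 45075\right) = - 23477 \left(\sqrt{1302674739} + 45075\right) = - 23477 \left(45075 + \sqrt{1302674739}\right) = -1058225775 - 23477 \sqrt{1302674739}$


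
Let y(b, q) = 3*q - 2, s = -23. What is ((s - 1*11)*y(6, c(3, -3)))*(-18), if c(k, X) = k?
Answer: 4284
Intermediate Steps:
y(b, q) = -2 + 3*q
((s - 1*11)*y(6, c(3, -3)))*(-18) = ((-23 - 1*11)*(-2 + 3*3))*(-18) = ((-23 - 11)*(-2 + 9))*(-18) = -34*7*(-18) = -238*(-18) = 4284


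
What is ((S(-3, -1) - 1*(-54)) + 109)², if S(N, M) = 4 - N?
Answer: 28900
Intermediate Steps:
((S(-3, -1) - 1*(-54)) + 109)² = (((4 - 1*(-3)) - 1*(-54)) + 109)² = (((4 + 3) + 54) + 109)² = ((7 + 54) + 109)² = (61 + 109)² = 170² = 28900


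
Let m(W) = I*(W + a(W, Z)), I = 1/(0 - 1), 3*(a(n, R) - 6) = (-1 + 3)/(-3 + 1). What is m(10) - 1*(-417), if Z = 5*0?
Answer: 1204/3 ≈ 401.33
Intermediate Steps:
Z = 0
a(n, R) = 17/3 (a(n, R) = 6 + ((-1 + 3)/(-3 + 1))/3 = 6 + (2/(-2))/3 = 6 + (2*(-½))/3 = 6 + (⅓)*(-1) = 6 - ⅓ = 17/3)
I = -1 (I = 1/(-1) = -1)
m(W) = -17/3 - W (m(W) = -(W + 17/3) = -(17/3 + W) = -17/3 - W)
m(10) - 1*(-417) = (-17/3 - 1*10) - 1*(-417) = (-17/3 - 10) + 417 = -47/3 + 417 = 1204/3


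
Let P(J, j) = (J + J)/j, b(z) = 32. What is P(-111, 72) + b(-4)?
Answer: 347/12 ≈ 28.917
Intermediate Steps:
P(J, j) = 2*J/j (P(J, j) = (2*J)/j = 2*J/j)
P(-111, 72) + b(-4) = 2*(-111)/72 + 32 = 2*(-111)*(1/72) + 32 = -37/12 + 32 = 347/12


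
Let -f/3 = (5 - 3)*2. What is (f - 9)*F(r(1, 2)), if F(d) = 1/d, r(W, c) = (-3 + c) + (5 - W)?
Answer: -7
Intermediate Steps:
r(W, c) = 2 + c - W
f = -12 (f = -3*(5 - 3)*2 = -6*2 = -3*4 = -12)
(f - 9)*F(r(1, 2)) = (-12 - 9)/(2 + 2 - 1*1) = -21/(2 + 2 - 1) = -21/3 = -21*⅓ = -7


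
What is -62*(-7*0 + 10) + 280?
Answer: -340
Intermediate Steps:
-62*(-7*0 + 10) + 280 = -62*(0 + 10) + 280 = -62*10 + 280 = -620 + 280 = -340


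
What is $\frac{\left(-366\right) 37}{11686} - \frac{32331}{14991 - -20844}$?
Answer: $- \frac{143849606}{69794635} \approx -2.061$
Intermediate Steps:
$\frac{\left(-366\right) 37}{11686} - \frac{32331}{14991 - -20844} = \left(-13542\right) \frac{1}{11686} - \frac{32331}{14991 + 20844} = - \frac{6771}{5843} - \frac{32331}{35835} = - \frac{6771}{5843} - \frac{10777}{11945} = - \frac{143849606}{69794635}$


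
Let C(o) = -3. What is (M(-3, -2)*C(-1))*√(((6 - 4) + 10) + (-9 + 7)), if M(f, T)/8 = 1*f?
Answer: 72*√10 ≈ 227.68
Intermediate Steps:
M(f, T) = 8*f (M(f, T) = 8*(1*f) = 8*f)
(M(-3, -2)*C(-1))*√(((6 - 4) + 10) + (-9 + 7)) = ((8*(-3))*(-3))*√(((6 - 4) + 10) + (-9 + 7)) = (-24*(-3))*√((2 + 10) - 2) = 72*√(12 - 2) = 72*√10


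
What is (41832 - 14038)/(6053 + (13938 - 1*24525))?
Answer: -13897/2267 ≈ -6.1301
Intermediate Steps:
(41832 - 14038)/(6053 + (13938 - 1*24525)) = 27794/(6053 + (13938 - 24525)) = 27794/(6053 - 10587) = 27794/(-4534) = 27794*(-1/4534) = -13897/2267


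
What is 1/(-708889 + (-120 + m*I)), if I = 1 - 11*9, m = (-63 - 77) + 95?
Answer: -1/704599 ≈ -1.4192e-6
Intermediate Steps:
m = -45 (m = -140 + 95 = -45)
I = -98 (I = 1 - 99 = -98)
1/(-708889 + (-120 + m*I)) = 1/(-708889 + (-120 - 45*(-98))) = 1/(-708889 + (-120 + 4410)) = 1/(-708889 + 4290) = 1/(-704599) = -1/704599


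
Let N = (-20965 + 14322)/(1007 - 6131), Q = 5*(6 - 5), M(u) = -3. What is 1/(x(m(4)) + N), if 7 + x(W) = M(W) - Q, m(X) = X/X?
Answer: -732/10031 ≈ -0.072974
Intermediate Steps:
m(X) = 1
Q = 5 (Q = 5*1 = 5)
x(W) = -15 (x(W) = -7 + (-3 - 1*5) = -7 + (-3 - 5) = -7 - 8 = -15)
N = 949/732 (N = -6643/(-5124) = -6643*(-1/5124) = 949/732 ≈ 1.2964)
1/(x(m(4)) + N) = 1/(-15 + 949/732) = 1/(-10031/732) = -732/10031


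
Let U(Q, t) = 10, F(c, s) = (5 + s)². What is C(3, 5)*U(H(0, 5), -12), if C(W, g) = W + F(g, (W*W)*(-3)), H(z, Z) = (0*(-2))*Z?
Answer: 4870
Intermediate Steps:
H(z, Z) = 0 (H(z, Z) = 0*Z = 0)
C(W, g) = W + (5 - 3*W²)² (C(W, g) = W + (5 + (W*W)*(-3))² = W + (5 + W²*(-3))² = W + (5 - 3*W²)²)
C(3, 5)*U(H(0, 5), -12) = (3 + (-5 + 3*3²)²)*10 = (3 + (-5 + 3*9)²)*10 = (3 + (-5 + 27)²)*10 = (3 + 22²)*10 = (3 + 484)*10 = 487*10 = 4870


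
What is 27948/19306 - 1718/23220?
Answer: 153946213/112071330 ≈ 1.3736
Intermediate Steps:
27948/19306 - 1718/23220 = 27948*(1/19306) - 1718*1/23220 = 13974/9653 - 859/11610 = 153946213/112071330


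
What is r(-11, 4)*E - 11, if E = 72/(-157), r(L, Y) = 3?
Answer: -1943/157 ≈ -12.376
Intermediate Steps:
E = -72/157 (E = 72*(-1/157) = -72/157 ≈ -0.45860)
r(-11, 4)*E - 11 = 3*(-72/157) - 11 = -216/157 - 11 = -1943/157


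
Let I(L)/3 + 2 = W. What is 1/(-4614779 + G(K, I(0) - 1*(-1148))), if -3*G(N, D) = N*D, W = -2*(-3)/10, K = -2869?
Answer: -15/52813874 ≈ -2.8402e-7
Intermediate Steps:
W = 3/5 (W = 6*(1/10) = 3/5 ≈ 0.60000)
I(L) = -21/5 (I(L) = -6 + 3*(3/5) = -6 + 9/5 = -21/5)
G(N, D) = -D*N/3 (G(N, D) = -N*D/3 = -D*N/3)
1/(-4614779 + G(K, I(0) - 1*(-1148))) = 1/(-4614779 - 1/3*(-21/5 - 1*(-1148))*(-2869)) = 1/(-4614779 - 1/3*(-21/5 + 1148)*(-2869)) = 1/(-4614779 - 1/3*5719/5*(-2869)) = 1/(-4614779 + 16407811/15) = 1/(-52813874/15) = -15/52813874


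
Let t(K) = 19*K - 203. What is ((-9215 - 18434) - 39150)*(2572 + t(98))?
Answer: -282626569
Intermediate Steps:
t(K) = -203 + 19*K
((-9215 - 18434) - 39150)*(2572 + t(98)) = ((-9215 - 18434) - 39150)*(2572 + (-203 + 19*98)) = (-27649 - 39150)*(2572 + (-203 + 1862)) = -66799*(2572 + 1659) = -66799*4231 = -282626569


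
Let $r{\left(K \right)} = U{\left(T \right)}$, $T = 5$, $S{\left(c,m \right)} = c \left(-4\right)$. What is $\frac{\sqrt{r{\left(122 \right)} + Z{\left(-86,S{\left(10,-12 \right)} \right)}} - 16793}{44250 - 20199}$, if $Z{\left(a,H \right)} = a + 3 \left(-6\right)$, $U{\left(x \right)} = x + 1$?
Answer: $- \frac{16793}{24051} + \frac{7 i \sqrt{2}}{24051} \approx -0.69823 + 0.0004116 i$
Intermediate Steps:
$S{\left(c,m \right)} = - 4 c$
$U{\left(x \right)} = 1 + x$
$r{\left(K \right)} = 6$ ($r{\left(K \right)} = 1 + 5 = 6$)
$Z{\left(a,H \right)} = -18 + a$ ($Z{\left(a,H \right)} = a - 18 = -18 + a$)
$\frac{\sqrt{r{\left(122 \right)} + Z{\left(-86,S{\left(10,-12 \right)} \right)}} - 16793}{44250 - 20199} = \frac{\sqrt{6 - 104} - 16793}{44250 - 20199} = \frac{\sqrt{6 - 104} - 16793}{24051} = \left(\sqrt{-98} - 16793\right) \frac{1}{24051} = \left(7 i \sqrt{2} - 16793\right) \frac{1}{24051} = \left(-16793 + 7 i \sqrt{2}\right) \frac{1}{24051} = - \frac{16793}{24051} + \frac{7 i \sqrt{2}}{24051}$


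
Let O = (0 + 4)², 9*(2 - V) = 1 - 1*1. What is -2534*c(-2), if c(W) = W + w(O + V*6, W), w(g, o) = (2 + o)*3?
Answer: 5068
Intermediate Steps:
V = 2 (V = 2 - (1 - 1*1)/9 = 2 - (1 - 1)/9 = 2 - ⅑*0 = 2 + 0 = 2)
O = 16 (O = 4² = 16)
w(g, o) = 6 + 3*o
c(W) = 6 + 4*W (c(W) = W + (6 + 3*W) = 6 + 4*W)
-2534*c(-2) = -2534*(6 + 4*(-2)) = -2534*(6 - 8) = -2534*(-2) = 5068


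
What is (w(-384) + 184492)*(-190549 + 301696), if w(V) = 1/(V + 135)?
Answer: 1701975745843/83 ≈ 2.0506e+10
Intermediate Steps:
w(V) = 1/(135 + V)
(w(-384) + 184492)*(-190549 + 301696) = (1/(135 - 384) + 184492)*(-190549 + 301696) = (1/(-249) + 184492)*111147 = (-1/249 + 184492)*111147 = (45938507/249)*111147 = 1701975745843/83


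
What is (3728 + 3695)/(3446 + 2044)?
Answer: 7423/5490 ≈ 1.3521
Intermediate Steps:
(3728 + 3695)/(3446 + 2044) = 7423/5490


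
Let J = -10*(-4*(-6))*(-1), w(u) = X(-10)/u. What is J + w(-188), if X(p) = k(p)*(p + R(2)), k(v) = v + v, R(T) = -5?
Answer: 11205/47 ≈ 238.40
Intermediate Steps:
k(v) = 2*v
X(p) = 2*p*(-5 + p) (X(p) = (2*p)*(p - 5) = (2*p)*(-5 + p) = 2*p*(-5 + p))
w(u) = 300/u (w(u) = (2*(-10)*(-5 - 10))/u = (2*(-10)*(-15))/u = 300/u)
J = 240 (J = -240*(-1) = -10*(-24) = 240)
J + w(-188) = 240 + 300/(-188) = 240 + 300*(-1/188) = 240 - 75/47 = 11205/47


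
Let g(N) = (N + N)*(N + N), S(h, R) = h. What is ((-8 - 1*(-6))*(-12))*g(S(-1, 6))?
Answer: 96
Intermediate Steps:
g(N) = 4*N**2 (g(N) = (2*N)*(2*N) = 4*N**2)
((-8 - 1*(-6))*(-12))*g(S(-1, 6)) = ((-8 - 1*(-6))*(-12))*(4*(-1)**2) = ((-8 + 6)*(-12))*(4*1) = -2*(-12)*4 = 24*4 = 96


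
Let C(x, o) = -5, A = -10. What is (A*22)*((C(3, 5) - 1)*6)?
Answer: 7920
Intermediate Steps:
(A*22)*((C(3, 5) - 1)*6) = (-10*22)*((-5 - 1)*6) = -(-1320)*6 = -220*(-36) = 7920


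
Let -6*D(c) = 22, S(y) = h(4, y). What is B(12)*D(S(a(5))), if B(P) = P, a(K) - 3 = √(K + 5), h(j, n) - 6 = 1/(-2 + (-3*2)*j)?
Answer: -44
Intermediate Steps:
h(j, n) = 6 + 1/(-2 - 6*j) (h(j, n) = 6 + 1/(-2 + (-3*2)*j) = 6 + 1/(-2 - 6*j))
a(K) = 3 + √(5 + K) (a(K) = 3 + √(K + 5) = 3 + √(5 + K))
S(y) = 155/26 (S(y) = (11 + 36*4)/(2*(1 + 3*4)) = (11 + 144)/(2*(1 + 12)) = (½)*155/13 = (½)*(1/13)*155 = 155/26)
D(c) = -11/3 (D(c) = -⅙*22 = -11/3)
B(12)*D(S(a(5))) = 12*(-11/3) = -44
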